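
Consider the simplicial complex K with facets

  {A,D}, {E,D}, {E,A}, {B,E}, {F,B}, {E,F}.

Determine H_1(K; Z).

H_1 ≅ Z^2.

Fix the vertex order A < B < D < E < F and write every simplex with vertices in increasing order. Then dim K = 1 and the simplices of K are:

  0-simplices (5): A, B, D, E, F
  1-simplices (6): AD, AE, BE, BF, DE, EF

Hence C_0 ≅ Z^5, C_1 ≅ Z^6.

∂_1: C_1 → C_0 maps an edge to its endpoints' difference, ∂[p,q] = q − p.
As a 5×6 matrix over Z this has rank 4, with invariant factors (1,1,1,1).

Now H_k = ker ∂_k / im ∂_{k+1}, so:

  H_1: rank ker ∂_1 − rank ∂_2 = (6 − 4) − 0 = 2, and there is no ∂_2, so H_1 = Z^2.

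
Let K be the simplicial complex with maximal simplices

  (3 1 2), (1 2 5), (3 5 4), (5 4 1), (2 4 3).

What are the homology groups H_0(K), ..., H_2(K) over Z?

Take the total order 1 < 2 < 3 < 4 < 5 on the vertex set. Then K (dimension 2) consists of the simplices:

  0-simplices (5): [1], [2], [3], [4], [5]
  1-simplices (10): [1,2], [1,3], [1,4], [1,5], [2,3], [2,4], [2,5], [3,4], [3,5], [4,5]
  2-simplices (5): [1,2,3], [1,2,5], [1,4,5], [2,3,4], [3,4,5]

so the chain groups are C_0 ≅ Z^5, C_1 ≅ Z^10, C_2 ≅ Z^5.

Boundary ∂_1: C_1 → C_0 sends each edge [p,q] (with p < q) to q − p. For instance
  ∂[2,5] = [5] − [2].
This gives a 5×10 integer matrix of rank 4; reducing to Smith normal form yields diagonal entries (1,1,1,1).

∂_2: C_2 → C_1 acts by ∂[p,q,r] = [q,r] − [p,r] + [p,q]. For instance
  ∂[2,3,4] = [3,4] − [2,4] + [2,3],
  ∂[1,4,5] = [4,5] − [1,5] + [1,4].
As a 10×5 matrix over Z this has rank 5, with invariant factors (1,1,1,1,1).

Now H_k = ker ∂_k / im ∂_{k+1}, so:

  H_0: rank C_0 − rank ∂_1 = 5 − 4 = 1, and the invariant factors of ∂_1 are all 1, so H_0 ≅ Z.
  H_1: rank ker ∂_1 − rank ∂_2 = (10 − 4) − 5 = 1, and the invariant factors of ∂_2 are all 1, so H_1 ≅ Z.
  H_2: rank ker ∂_2 − rank ∂_3 = (5 − 5) − 0 = 0, and there is no ∂_3, so H_2 ≅ 0.

As a check, the Euler characteristic is 5 − 10 + 5 = 0, which agrees with 1 − 1 + 0 = 0.
(K is a triangulation of the Möbius band.)

H_0 ≅ Z,  H_1 ≅ Z,  H_2 = 0.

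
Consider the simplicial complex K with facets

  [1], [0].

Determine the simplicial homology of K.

Fix the vertex order 0 < 1 and write every simplex with vertices in increasing order. Then dim K = 0 and the simplices of K are:

  0-simplices (2): [0], [1]

Hence C_0 ≅ Z^2.

From H_k ≅ ker(∂_k) / im(∂_{k+1}) we obtain:

  H_0: rank C_0 − rank ∂_1 = 2 − 0 = 2, and there is no ∂_1, so H_0 = Z^2.

H_0 = Z^2.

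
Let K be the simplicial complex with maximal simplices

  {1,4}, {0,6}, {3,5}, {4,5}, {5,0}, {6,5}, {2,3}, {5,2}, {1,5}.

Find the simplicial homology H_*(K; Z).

Fix the vertex order 0 < 1 < 2 < 3 < 4 < 5 < 6 and write every simplex with vertices in increasing order. Then dim K = 1 and the simplices of K are:

  0-simplices (7): [0], [1], [2], [3], [4], [5], [6]
  1-simplices (9): [0,5], [0,6], [1,4], [1,5], [2,3], [2,5], [3,5], [4,5], [5,6]

giving chain groups C_0 ≅ Z^7, C_1 ≅ Z^9.

The boundary map ∂_1: C_1 → C_0 sends each edge [p,q] (with p < q) to q − p.
As a 7×9 matrix over Z this has rank 6, with invariant factors (1,1,1,1,1,1).

Reading off H_k = ker ∂_k / im ∂_{k+1}:

  H_0: rank C_0 − rank ∂_1 = 7 − 6 = 1, and the invariant factors of ∂_1 are all 1, so H_0 = Z.
  H_1: rank ker ∂_1 − rank ∂_2 = (9 − 6) − 0 = 3, and there is no ∂_2, so H_1 = Z^3.

As a check, the Euler characteristic is 7 − 9 = -2, which agrees with 1 − 3 = -2.
(K is a triangulation of a wedge of 3 circles.)

H_0 = Z,  H_1 = Z^3.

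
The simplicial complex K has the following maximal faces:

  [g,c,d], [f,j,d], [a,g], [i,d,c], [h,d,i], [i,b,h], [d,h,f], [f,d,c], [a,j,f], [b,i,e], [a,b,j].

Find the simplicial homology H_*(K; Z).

Take the total order a < b < c < d < e < f < g < h < i < j on the vertex set. Then K (dimension 2) consists of the simplices:

  0-simplices (10): a, b, c, d, e, f, g, h, i, j
  1-simplices (21): ab, af, ag, aj, be, bh, bi, bj, cd, cf, cg, ci, df, dg, dh, di, dj, ei, fh, fj, hi
  2-simplices (10): abj, afj, bei, bhi, cdf, cdg, cdi, dfh, dfj, dhi

giving chain groups C_0 ≅ Z^10, C_1 ≅ Z^21, C_2 ≅ Z^10.

∂_1: C_1 → C_0 is given by ∂[p,q] = [q] − [p]. For instance
  ∂af = f − a.
As a 10×21 matrix over Z this has rank 9, with invariant factors (1,1,1,1,1,1,1,1,1).

∂_2: C_2 → C_1 acts by ∂[p,q,r] = [q,r] − [p,r] + [p,q]. For instance
  ∂abj = bj − aj + ab,
  ∂cdi = di − ci + cd.
This gives a 21×10 integer matrix of rank 10; reducing to Smith normal form yields diagonal entries (1,1,1,1,1,1,1,1,1,1).

Computing H_k = (kernel of ∂_k) / (image of ∂_{k+1}):

  H_0: rank C_0 − rank ∂_1 = 10 − 9 = 1, and the invariant factors of ∂_1 are all 1, so H_0 = Z.
  H_1: rank ker ∂_1 − rank ∂_2 = (21 − 9) − 10 = 2, and the invariant factors of ∂_2 are all 1, so H_1 = Z^2.
  H_2: rank ker ∂_2 − rank ∂_3 = (10 − 10) − 0 = 0, and there is no ∂_3, so H_2 = 0.

As a check, the Euler characteristic is 10 − 21 + 10 = -1, which agrees with 1 − 2 + 0 = -1.

H_0 = Z,  H_1 = Z^2,  H_2 = 0.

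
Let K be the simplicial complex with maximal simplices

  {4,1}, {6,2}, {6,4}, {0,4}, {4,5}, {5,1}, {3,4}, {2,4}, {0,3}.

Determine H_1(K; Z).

H_1 ≅ Z^3.

Fix the vertex order 0 < 1 < 2 < 3 < 4 < 5 < 6 and write every simplex with vertices in increasing order. Then dim K = 1 and the simplices of K are:

  0-simplices (7): [0], [1], [2], [3], [4], [5], [6]
  1-simplices (9): [0,3], [0,4], [1,4], [1,5], [2,4], [2,6], [3,4], [4,5], [4,6]

giving chain groups C_0 ≅ Z^7, C_1 ≅ Z^9.

The boundary map ∂_1: C_1 → C_0 sends each edge [p,q] (with p < q) to q − p. For instance
  ∂[0,3] = [3] − [0].
This gives a 7×9 integer matrix of rank 6; reducing to Smith normal form yields diagonal entries (1,1,1,1,1,1).

Computing H_k = (kernel of ∂_k) / (image of ∂_{k+1}):

  H_1: rank ker ∂_1 − rank ∂_2 = (9 − 6) − 0 = 3, and there is no ∂_2, so H_1 = Z^3.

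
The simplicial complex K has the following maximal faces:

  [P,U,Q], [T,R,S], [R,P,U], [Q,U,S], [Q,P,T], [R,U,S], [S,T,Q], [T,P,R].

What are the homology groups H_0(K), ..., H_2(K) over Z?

Take the total order P < Q < R < S < T < U on the vertex set. Then K (dimension 2) consists of the simplices:

  0-simplices (6): P, Q, R, S, T, U
  1-simplices (12): PQ, PR, PT, PU, QS, QT, QU, RS, RT, RU, ST, SU
  2-simplices (8): PQT, PQU, PRT, PRU, QST, QSU, RST, RSU

Hence C_0 ≅ Z^6, C_1 ≅ Z^12, C_2 ≅ Z^8.

Boundary ∂_1: C_1 → C_0 sends each edge [p,q] (with p < q) to q − p.
This gives a 6×12 integer matrix of rank 5; reducing to Smith normal form yields diagonal entries (1,1,1,1,1).

∂_2: C_2 → C_1 maps a triangle to the signed sum of its edges. For instance
  ∂PQT = QT − PT + PQ,
  ∂PQU = QU − PU + PQ.
The resulting 12×8 matrix has rank 7, and its Smith normal form has invariant factors (1,1,1,1,1,1,1).

Reading off H_k = ker ∂_k / im ∂_{k+1}:

  H_0: rank C_0 − rank ∂_1 = 6 − 5 = 1, and the invariant factors of ∂_1 are all 1, so H_0 = Z.
  H_1: rank ker ∂_1 − rank ∂_2 = (12 − 5) − 7 = 0, and the invariant factors of ∂_2 are all 1, so H_1 = 0.
  H_2: rank ker ∂_2 − rank ∂_3 = (8 − 7) − 0 = 1, and there is no ∂_3, so H_2 = Z.

H_0 ≅ Z,  H_1 = 0,  H_2 ≅ Z.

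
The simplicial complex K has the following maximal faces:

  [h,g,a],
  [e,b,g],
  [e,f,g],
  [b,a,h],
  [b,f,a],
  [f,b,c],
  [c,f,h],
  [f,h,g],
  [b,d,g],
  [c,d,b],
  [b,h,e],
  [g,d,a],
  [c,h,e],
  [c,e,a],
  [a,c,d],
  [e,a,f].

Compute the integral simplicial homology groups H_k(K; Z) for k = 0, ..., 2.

Take the total order a < b < c < d < e < f < g < h on the vertex set. Then K (dimension 2) consists of the simplices:

  0-simplices (8): a, b, c, d, e, f, g, h
  1-simplices (24): ab, ac, ad, ae, af, ag, ah, bc, bd, be, bf, bg, bh, cd, ce, cf, ch, dg, ef, eg, eh, fg, fh, gh
  2-simplices (16): abf, abh, acd, ace, adg, aef, agh, bcd, bcf, bdg, beg, beh, ceh, cfh, efg, fgh

so the chain groups are C_0 ≅ Z^8, C_1 ≅ Z^24, C_2 ≅ Z^16.

The boundary map ∂_1: C_1 → C_0 maps an edge to its endpoints' difference, ∂[p,q] = q − p.
The resulting 8×24 matrix has rank 7, and its Smith normal form has invariant factors (1,1,1,1,1,1,1).

∂_2: C_2 → C_1 acts by ∂[p,q,r] = [q,r] − [p,r] + [p,q]. For instance
  ∂efg = fg − eg + ef,
  ∂agh = gh − ah + ag.
As a 24×16 matrix over Z this has rank 15, with invariant factors (1,1,1,1,1,1,1,1,1,1,1,1,1,1,1).

Computing H_k = (kernel of ∂_k) / (image of ∂_{k+1}):

  H_0: rank C_0 − rank ∂_1 = 8 − 7 = 1, and the invariant factors of ∂_1 are all 1, so H_0 ≅ Z.
  H_1: rank ker ∂_1 − rank ∂_2 = (24 − 7) − 15 = 2, and the invariant factors of ∂_2 are all 1, so H_1 ≅ Z^2.
  H_2: rank ker ∂_2 − rank ∂_3 = (16 − 15) − 0 = 1, and there is no ∂_3, so H_2 ≅ Z.

As a check, the Euler characteristic is 8 − 24 + 16 = 0, which agrees with 1 − 2 + 1 = 0.

H_0 ≅ Z,  H_1 ≅ Z^2,  H_2 ≅ Z.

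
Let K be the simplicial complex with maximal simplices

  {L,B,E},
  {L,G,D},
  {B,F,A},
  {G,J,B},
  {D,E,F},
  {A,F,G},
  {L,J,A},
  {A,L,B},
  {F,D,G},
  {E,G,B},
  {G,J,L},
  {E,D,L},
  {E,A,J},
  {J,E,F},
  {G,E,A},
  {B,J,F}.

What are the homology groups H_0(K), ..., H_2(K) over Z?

We work with the vertex ordering A < B < D < E < F < G < J < L. The simplices of K, each written with vertices in increasing order, are:

  0-simplices (8): A, B, D, E, F, G, J, L
  1-simplices (24): AB, AE, AF, AG, AJ, AL, BE, BF, BG, BJ, BL, DE, DF, DG, DL, EF, EG, EJ, EL, FG, FJ, GJ, GL, JL
  2-simplices (16): ABF, ABL, AEG, AEJ, AFG, AJL, BEG, BEL, BFJ, BGJ, DEF, DEL, DFG, DGL, EFJ, GJL

giving chain groups C_0 ≅ Z^8, C_1 ≅ Z^24, C_2 ≅ Z^16.

∂_1: C_1 → C_0 sends each edge [p,q] (with p < q) to q − p. For instance
  ∂BG = G − B.
This gives a 8×24 integer matrix of rank 7; reducing to Smith normal form yields diagonal entries (1,1,1,1,1,1,1).

Boundary ∂_2: C_2 → C_1 sends each 2-simplex [p,q,r] to [q,r] − [p,r] + [p,q]. For instance
  ∂GJL = JL − GL + GJ,
  ∂ABL = BL − AL + AB.
This gives a 24×16 integer matrix of rank 15; reducing to Smith normal form yields diagonal entries (1,1,1,1,1,1,1,1,1,1,1,1,1,1,1).

From H_k ≅ ker(∂_k) / im(∂_{k+1}) we obtain:

  H_0: rank C_0 − rank ∂_1 = 8 − 7 = 1, and the invariant factors of ∂_1 are all 1, so H_0 = Z.
  H_1: rank ker ∂_1 − rank ∂_2 = (24 − 7) − 15 = 2, and the invariant factors of ∂_2 are all 1, so H_1 = Z^2.
  H_2: rank ker ∂_2 − rank ∂_3 = (16 − 15) − 0 = 1, and there is no ∂_3, so H_2 = Z.

H_0 = Z,  H_1 = Z^2,  H_2 = Z.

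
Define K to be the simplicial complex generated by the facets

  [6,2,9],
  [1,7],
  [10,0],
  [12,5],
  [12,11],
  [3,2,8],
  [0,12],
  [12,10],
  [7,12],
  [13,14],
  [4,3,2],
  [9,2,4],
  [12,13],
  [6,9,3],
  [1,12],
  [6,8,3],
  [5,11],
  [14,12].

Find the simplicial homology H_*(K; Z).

Order the vertices as 0 < 1 < 2 < 3 < 4 < 5 < 6 < 7 < 8 < 9 < 10 < 11 < 12 < 13 < 14. Listing each simplex with vertices in this order, K has dimension 2 with simplices:

  0-simplices (15): [0], [1], [2], [3], [4], [5], [6], [7], [8], [9], [10], [11], [12], [13], [14]
  1-simplices (24): (24 of them)
  2-simplices (6): [2,3,4], [2,3,8], [2,4,9], [2,6,9], [3,6,8], [3,6,9]

giving chain groups C_0 ≅ Z^15, C_1 ≅ Z^24, C_2 ≅ Z^6.

The boundary map ∂_1: C_1 → C_0 sends each edge [p,q] (with p < q) to q − p. For instance
  ∂[3,4] = [4] − [3].
The 15×24 boundary matrix has rank 13 and Smith normal form diag(1,1,1,1,1,1,1,1,1,1,1,1,1).

∂_2: C_2 → C_1 sends each 2-simplex [p,q,r] to [q,r] − [p,r] + [p,q]. For instance
  ∂[2,4,9] = [4,9] − [2,9] + [2,4],
  ∂[3,6,9] = [6,9] − [3,9] + [3,6].
The resulting 24×6 matrix has rank 6, and its Smith normal form has invariant factors (1,1,1,1,1,1).

Computing H_k = (kernel of ∂_k) / (image of ∂_{k+1}):

  H_0: rank C_0 − rank ∂_1 = 15 − 13 = 2, and the invariant factors of ∂_1 are all 1, so H_0 ≅ Z^2.
  H_1: rank ker ∂_1 − rank ∂_2 = (24 − 13) − 6 = 5, and the invariant factors of ∂_2 are all 1, so H_1 ≅ Z^5.
  H_2: rank ker ∂_2 − rank ∂_3 = (6 − 6) − 0 = 0, and there is no ∂_3, so H_2 ≅ 0.

As a check, the Euler characteristic is 15 − 24 + 6 = -3, which agrees with 2 − 5 + 0 = -3.

H_0 ≅ Z^2,  H_1 ≅ Z^5,  H_2 = 0.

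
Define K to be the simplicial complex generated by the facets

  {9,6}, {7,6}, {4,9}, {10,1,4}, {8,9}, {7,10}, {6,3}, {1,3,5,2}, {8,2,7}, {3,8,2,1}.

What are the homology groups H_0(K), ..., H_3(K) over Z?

H_0 = Z,  H_1 = Z^4,  H_2 = 0,  H_3 = 0.

Order the vertices as 1 < 2 < 3 < 4 < 5 < 6 < 7 < 8 < 9 < 10. Listing each simplex with vertices in this order, K has dimension 3 with simplices:

  0-simplices (10): [1], [2], [3], [4], [5], [6], [7], [8], [9], [10]
  1-simplices (20): [1,2], [1,3], [1,4], [1,5], [1,8], [1,10], [2,3], [2,5], [2,7], [2,8], [3,5], [3,6], [3,8], [4,9], [4,10], [6,7], [6,9], [7,8], [7,10], [8,9]
  2-simplices (9): [1,2,3], [1,2,5], [1,2,8], [1,3,5], [1,3,8], [1,4,10], [2,3,5], [2,3,8], [2,7,8]
  3-simplices (2): [1,2,3,5], [1,2,3,8]

giving chain groups C_0 ≅ Z^10, C_1 ≅ Z^20, C_2 ≅ Z^9, C_3 ≅ Z^2.

Boundary ∂_1: C_1 → C_0 maps an edge to its endpoints' difference, ∂[p,q] = q − p. For instance
  ∂[3,6] = [6] − [3].
The 10×20 boundary matrix has rank 9 and Smith normal form diag(1,1,1,1,1,1,1,1,1).

Boundary ∂_2: C_2 → C_1 maps a triangle to the signed sum of its edges. For instance
  ∂[1,3,8] = [3,8] − [1,8] + [1,3],
  ∂[2,3,8] = [3,8] − [2,8] + [2,3].
As a 20×9 matrix over Z this has rank 7, with invariant factors (1,1,1,1,1,1,1).

∂_3: C_3 → C_2 sends each 3-simplex σ to the alternating sum Σ_i (−1)^i (σ with its i-th vertex removed). For instance
  ∂[1,2,3,5] = [2,3,5] − [1,3,5] + [1,2,5] − [1,2,3],
  ∂[1,2,3,8] = [2,3,8] − [1,3,8] + [1,2,8] − [1,2,3].
As a 9×2 matrix over Z this has rank 2, with invariant factors (1,1).

Computing H_k = (kernel of ∂_k) / (image of ∂_{k+1}):

  H_0: rank C_0 − rank ∂_1 = 10 − 9 = 1, and the invariant factors of ∂_1 are all 1, so H_0 ≅ Z.
  H_1: rank ker ∂_1 − rank ∂_2 = (20 − 9) − 7 = 4, and the invariant factors of ∂_2 are all 1, so H_1 ≅ Z^4.
  H_2: rank ker ∂_2 − rank ∂_3 = (9 − 7) − 2 = 0, and the invariant factors of ∂_3 are all 1, so H_2 ≅ 0.
  H_3: rank ker ∂_3 − rank ∂_4 = (2 − 2) − 0 = 0, and there is no ∂_4, so H_3 ≅ 0.

As a check, the Euler characteristic is 10 − 20 + 9 − 2 = -3, which agrees with 1 − 4 + 0 − 0 = -3.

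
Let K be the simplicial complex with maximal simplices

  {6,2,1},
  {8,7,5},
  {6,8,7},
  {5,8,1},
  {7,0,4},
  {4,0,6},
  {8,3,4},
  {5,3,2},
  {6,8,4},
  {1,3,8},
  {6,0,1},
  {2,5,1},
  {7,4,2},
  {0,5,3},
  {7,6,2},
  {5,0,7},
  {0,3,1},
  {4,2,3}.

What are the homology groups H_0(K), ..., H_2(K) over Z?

H_0 ≅ Z,  H_1 ≅ Z ⊕ Z/2,  H_2 = 0.

Fix the vertex order 0 < 1 < 2 < 3 < 4 < 5 < 6 < 7 < 8 and write every simplex with vertices in increasing order. Then dim K = 2 and the simplices of K are:

  0-simplices (9): [0], [1], [2], [3], [4], [5], [6], [7], [8]
  1-simplices (27): (27 of them)
  2-simplices (18): [0,1,3], [0,1,6], [0,3,5], [0,4,6], [0,4,7], [0,5,7], [1,2,5], [1,2,6], [1,3,8], [1,5,8], [2,3,4], [2,3,5], [2,4,7], [2,6,7], [3,4,8], [4,6,8], [5,7,8], [6,7,8]

giving chain groups C_0 ≅ Z^9, C_1 ≅ Z^27, C_2 ≅ Z^18.

The boundary map ∂_1: C_1 → C_0 maps an edge to its endpoints' difference, ∂[p,q] = q − p.
As a 9×27 matrix over Z this has rank 8, with invariant factors (1,1,1,1,1,1,1,1).

∂_2: C_2 → C_1 maps a triangle to the signed sum of its edges. For instance
  ∂[1,2,6] = [2,6] − [1,6] + [1,2],
  ∂[0,3,5] = [3,5] − [0,5] + [0,3].
As a 27×18 matrix over Z this has rank 18, with invariant factors (1,1,1,1,1,1,1,1,1,1,1,1,1,1,1,1,1,2).

Reading off H_k = ker ∂_k / im ∂_{k+1}:

  H_0: rank C_0 − rank ∂_1 = 9 − 8 = 1, and the invariant factors of ∂_1 are all 1, so H_0 ≅ Z.
  H_1: rank ker ∂_1 − rank ∂_2 = (27 − 8) − 18 = 1, and ∂_2 has invariant factor 2 > 1, so H_1 ≅ Z ⊕ Z/2.
  H_2: rank ker ∂_2 − rank ∂_3 = (18 − 18) − 0 = 0, and there is no ∂_3, so H_2 ≅ 0.

As a check, the Euler characteristic is 9 − 27 + 18 = 0, which agrees with 1 − 1 + 0 = 0.
(K is a triangulation of the Klein bottle.)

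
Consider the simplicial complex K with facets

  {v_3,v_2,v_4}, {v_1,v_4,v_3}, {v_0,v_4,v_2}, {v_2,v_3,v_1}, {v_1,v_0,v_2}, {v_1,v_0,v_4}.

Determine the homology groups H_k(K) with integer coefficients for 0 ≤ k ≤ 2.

Take the total order v_0 < v_1 < v_2 < v_3 < v_4 on the vertex set. Then K (dimension 2) consists of the simplices:

  0-simplices (5): [v_0], [v_1], [v_2], [v_3], [v_4]
  1-simplices (9): [v_0,v_1], [v_0,v_2], [v_0,v_4], [v_1,v_2], [v_1,v_3], [v_1,v_4], [v_2,v_3], [v_2,v_4], [v_3,v_4]
  2-simplices (6): [v_0,v_1,v_2], [v_0,v_1,v_4], [v_0,v_2,v_4], [v_1,v_2,v_3], [v_1,v_3,v_4], [v_2,v_3,v_4]

giving chain groups C_0 ≅ Z^5, C_1 ≅ Z^9, C_2 ≅ Z^6.

The boundary map ∂_1: C_1 → C_0 sends each edge [p,q] (with p < q) to q − p.
As a 5×9 matrix over Z this has rank 4, with invariant factors (1,1,1,1).

The boundary map ∂_2: C_2 → C_1 acts by ∂[p,q,r] = [q,r] − [p,r] + [p,q]. For instance
  ∂[v_0,v_1,v_4] = [v_1,v_4] − [v_0,v_4] + [v_0,v_1],
  ∂[v_0,v_2,v_4] = [v_2,v_4] − [v_0,v_4] + [v_0,v_2].
This gives a 9×6 integer matrix of rank 5; reducing to Smith normal form yields diagonal entries (1,1,1,1,1).

Reading off H_k = ker ∂_k / im ∂_{k+1}:

  H_0: rank C_0 − rank ∂_1 = 5 − 4 = 1, and the invariant factors of ∂_1 are all 1, so H_0 = Z.
  H_1: rank ker ∂_1 − rank ∂_2 = (9 − 4) − 5 = 0, and the invariant factors of ∂_2 are all 1, so H_1 = 0.
  H_2: rank ker ∂_2 − rank ∂_3 = (6 − 5) − 0 = 1, and there is no ∂_3, so H_2 = Z.

(K is a triangulation of the 2-sphere S^2.)

H_0 ≅ Z,  H_1 = 0,  H_2 ≅ Z.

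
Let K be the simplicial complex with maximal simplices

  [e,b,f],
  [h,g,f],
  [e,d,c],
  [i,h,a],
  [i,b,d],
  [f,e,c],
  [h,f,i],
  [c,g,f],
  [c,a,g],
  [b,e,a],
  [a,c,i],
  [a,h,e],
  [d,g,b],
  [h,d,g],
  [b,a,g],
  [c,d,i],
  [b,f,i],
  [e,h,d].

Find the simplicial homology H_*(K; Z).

We work with the vertex ordering a < b < c < d < e < f < g < h < i. The simplices of K, each written with vertices in increasing order, are:

  0-simplices (9): a, b, c, d, e, f, g, h, i
  1-simplices (27): ab, ac, ae, ag, ah, ai, bd, be, bf, bg, bi, cd, ce, cf, cg, ci, de, dg, dh, di, ef, eh, fg, fh, fi, gh, hi
  2-simplices (18): abe, abg, acg, aci, aeh, ahi, bdg, bdi, bef, bfi, cde, cdi, cef, cfg, deh, dgh, fgh, fhi

so the chain groups are C_0 ≅ Z^9, C_1 ≅ Z^27, C_2 ≅ Z^18.

Boundary ∂_1: C_1 → C_0 sends each edge [p,q] (with p < q) to q − p.
The resulting 9×27 matrix has rank 8, and its Smith normal form has invariant factors (1,1,1,1,1,1,1,1).

The boundary map ∂_2: C_2 → C_1 acts by ∂[p,q,r] = [q,r] − [p,r] + [p,q]. For instance
  ∂cfg = fg − cg + cf,
  ∂fhi = hi − fi + fh.
This gives a 27×18 integer matrix of rank 17; reducing to Smith normal form yields diagonal entries (1,1,1,1,1,1,1,1,1,1,1,1,1,1,1,1,1).

Reading off H_k = ker ∂_k / im ∂_{k+1}:

  H_0: rank C_0 − rank ∂_1 = 9 − 8 = 1, and the invariant factors of ∂_1 are all 1, so H_0 = Z.
  H_1: rank ker ∂_1 − rank ∂_2 = (27 − 8) − 17 = 2, and the invariant factors of ∂_2 are all 1, so H_1 = Z^2.
  H_2: rank ker ∂_2 − rank ∂_3 = (18 − 17) − 0 = 1, and there is no ∂_3, so H_2 = Z.

As a check, the Euler characteristic is 9 − 27 + 18 = 0, which agrees with 1 − 2 + 1 = 0.
(K is a triangulation of the torus T^2.)

H_0 = Z,  H_1 = Z^2,  H_2 = Z.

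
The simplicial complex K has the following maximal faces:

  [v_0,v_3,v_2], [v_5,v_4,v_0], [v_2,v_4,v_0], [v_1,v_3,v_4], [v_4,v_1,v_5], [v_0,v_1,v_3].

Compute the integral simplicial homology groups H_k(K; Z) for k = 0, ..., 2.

Take the total order v_0 < v_1 < v_2 < v_3 < v_4 < v_5 on the vertex set. Then K (dimension 2) consists of the simplices:

  0-simplices (6): [v_0], [v_1], [v_2], [v_3], [v_4], [v_5]
  1-simplices (12): [v_0,v_1], [v_0,v_2], [v_0,v_3], [v_0,v_4], [v_0,v_5], [v_1,v_3], [v_1,v_4], [v_1,v_5], [v_2,v_3], [v_2,v_4], [v_3,v_4], [v_4,v_5]
  2-simplices (6): [v_0,v_1,v_3], [v_0,v_2,v_3], [v_0,v_2,v_4], [v_0,v_4,v_5], [v_1,v_3,v_4], [v_1,v_4,v_5]

so the chain groups are C_0 ≅ Z^6, C_1 ≅ Z^12, C_2 ≅ Z^6.

∂_1: C_1 → C_0 maps an edge to its endpoints' difference, ∂[p,q] = q − p. For instance
  ∂[v_2,v_4] = [v_4] − [v_2].
This gives a 6×12 integer matrix of rank 5; reducing to Smith normal form yields diagonal entries (1,1,1,1,1).

Boundary ∂_2: C_2 → C_1 sends each 2-simplex [p,q,r] to [q,r] − [p,r] + [p,q]. For instance
  ∂[v_1,v_3,v_4] = [v_3,v_4] − [v_1,v_4] + [v_1,v_3],
  ∂[v_0,v_2,v_3] = [v_2,v_3] − [v_0,v_3] + [v_0,v_2].
The 12×6 boundary matrix has rank 6 and Smith normal form diag(1,1,1,1,1,1).

Computing H_k = (kernel of ∂_k) / (image of ∂_{k+1}):

  H_0: rank C_0 − rank ∂_1 = 6 − 5 = 1, and the invariant factors of ∂_1 are all 1, so H_0 = Z.
  H_1: rank ker ∂_1 − rank ∂_2 = (12 − 5) − 6 = 1, and the invariant factors of ∂_2 are all 1, so H_1 = Z.
  H_2: rank ker ∂_2 − rank ∂_3 = (6 − 6) − 0 = 0, and there is no ∂_3, so H_2 = 0.

As a check, the Euler characteristic is 6 − 12 + 6 = 0, which agrees with 1 − 1 + 0 = 0.

H_0 = Z,  H_1 = Z,  H_2 = 0.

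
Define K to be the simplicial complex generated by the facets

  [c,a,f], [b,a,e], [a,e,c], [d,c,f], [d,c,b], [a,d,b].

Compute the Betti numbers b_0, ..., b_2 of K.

Order the vertices as a < b < c < d < e < f. Listing each simplex with vertices in this order, K has dimension 2 with simplices:

  0-simplices (6): a, b, c, d, e, f
  1-simplices (12): ab, ac, ad, ae, af, bc, bd, be, cd, ce, cf, df
  2-simplices (6): abd, abe, ace, acf, bcd, cdf

Hence C_0 ≅ Z^6, C_1 ≅ Z^12, C_2 ≅ Z^6.

∂_1: C_1 → C_0 sends each edge [p,q] (with p < q) to q − p. For instance
  ∂df = f − d.
The 6×12 boundary matrix has rank 5 and Smith normal form diag(1,1,1,1,1).

The boundary map ∂_2: C_2 → C_1 sends each 2-simplex [p,q,r] to [q,r] − [p,r] + [p,q]. For instance
  ∂bcd = cd − bd + bc,
  ∂abe = be − ae + ab.
As a 12×6 matrix over Z this has rank 6, with invariant factors (1,1,1,1,1,1).

From H_k ≅ ker(∂_k) / im(∂_{k+1}) we obtain:

  H_0: rank C_0 − rank ∂_1 = 6 − 5 = 1, and the invariant factors of ∂_1 are all 1, so H_0 ≅ Z.
  H_1: rank ker ∂_1 − rank ∂_2 = (12 − 5) − 6 = 1, and the invariant factors of ∂_2 are all 1, so H_1 ≅ Z.
  H_2: rank ker ∂_2 − rank ∂_3 = (6 − 6) − 0 = 0, and there is no ∂_3, so H_2 ≅ 0.

As a check, the Euler characteristic is 6 − 12 + 6 = 0, which agrees with 1 − 1 + 0 = 0.
(K is a triangulation of the cylinder S^1 x I.)

Hence the Betti numbers are b_0 = 1, b_1 = 1, b_2 = 0.

b_0 = 1, b_1 = 1, b_2 = 0.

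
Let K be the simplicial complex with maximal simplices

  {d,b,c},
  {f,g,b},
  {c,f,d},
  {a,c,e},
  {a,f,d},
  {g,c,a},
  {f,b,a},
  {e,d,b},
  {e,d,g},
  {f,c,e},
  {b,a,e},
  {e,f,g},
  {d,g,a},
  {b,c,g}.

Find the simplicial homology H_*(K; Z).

Order the vertices as a < b < c < d < e < f < g. Listing each simplex with vertices in this order, K has dimension 2 with simplices:

  0-simplices (7): a, b, c, d, e, f, g
  1-simplices (21): ab, ac, ad, ae, af, ag, bc, bd, be, bf, bg, cd, ce, cf, cg, de, df, dg, ef, eg, fg
  2-simplices (14): abe, abf, ace, acg, adf, adg, bcd, bcg, bde, bfg, cdf, cef, deg, efg

giving chain groups C_0 ≅ Z^7, C_1 ≅ Z^21, C_2 ≅ Z^14.

Boundary ∂_1: C_1 → C_0 is given by ∂[p,q] = [q] − [p]. For instance
  ∂ac = c − a.
The 7×21 boundary matrix has rank 6 and Smith normal form diag(1,1,1,1,1,1).

Boundary ∂_2: C_2 → C_1 acts by ∂[p,q,r] = [q,r] − [p,r] + [p,q]. For instance
  ∂cdf = df − cf + cd,
  ∂bcg = cg − bg + bc.
The resulting 21×14 matrix has rank 13, and its Smith normal form has invariant factors (1,1,1,1,1,1,1,1,1,1,1,1,1).

From H_k ≅ ker(∂_k) / im(∂_{k+1}) we obtain:

  H_0: rank C_0 − rank ∂_1 = 7 − 6 = 1, and the invariant factors of ∂_1 are all 1, so H_0 ≅ Z.
  H_1: rank ker ∂_1 − rank ∂_2 = (21 − 6) − 13 = 2, and the invariant factors of ∂_2 are all 1, so H_1 ≅ Z^2.
  H_2: rank ker ∂_2 − rank ∂_3 = (14 − 13) − 0 = 1, and there is no ∂_3, so H_2 ≅ Z.

H_0 = Z,  H_1 = Z^2,  H_2 = Z.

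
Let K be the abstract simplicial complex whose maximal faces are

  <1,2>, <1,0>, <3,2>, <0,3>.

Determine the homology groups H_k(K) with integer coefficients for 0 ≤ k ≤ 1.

Order the vertices as 0 < 1 < 2 < 3. Listing each simplex with vertices in this order, K has dimension 1 with simplices:

  0-simplices (4): [0], [1], [2], [3]
  1-simplices (4): [0,1], [0,3], [1,2], [2,3]

Hence C_0 ≅ Z^4, C_1 ≅ Z^4.

Boundary ∂_1: C_1 → C_0 is given by ∂[p,q] = [q] − [p]. For instance
  ∂[1,2] = [2] − [1].
This gives a 4×4 integer matrix of rank 3; reducing to Smith normal form yields diagonal entries (1,1,1).

Computing H_k = (kernel of ∂_k) / (image of ∂_{k+1}):

  H_0: rank C_0 − rank ∂_1 = 4 − 3 = 1, and the invariant factors of ∂_1 are all 1, so H_0 = Z.
  H_1: rank ker ∂_1 − rank ∂_2 = (4 − 3) − 0 = 1, and there is no ∂_2, so H_1 = Z.

H_0 ≅ Z,  H_1 ≅ Z.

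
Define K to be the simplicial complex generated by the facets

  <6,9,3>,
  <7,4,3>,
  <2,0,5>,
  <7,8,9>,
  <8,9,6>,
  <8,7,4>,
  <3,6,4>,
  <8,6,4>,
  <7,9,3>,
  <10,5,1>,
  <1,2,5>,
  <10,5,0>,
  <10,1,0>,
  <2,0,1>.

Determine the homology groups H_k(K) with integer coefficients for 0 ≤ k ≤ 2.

H_0 ≅ Z^2,  H_1 = 0,  H_2 ≅ Z^2.

Fix the vertex order 0 < 1 < 2 < 3 < 4 < 5 < 6 < 7 < 8 < 9 < 10 and write every simplex with vertices in increasing order. Then dim K = 2 and the simplices of K are:

  0-simplices (11): [0], [1], [2], [3], [4], [5], [6], [7], [8], [9], [10]
  1-simplices (21): [0,1], [0,2], [0,5], [0,10], [1,2], [1,5], [1,10], [2,5], [3,4], [3,6], [3,7], [3,9], [4,6], [4,7], [4,8], [5,10], [6,8], [6,9], [7,8], [7,9], [8,9]
  2-simplices (14): [0,1,2], [0,1,10], [0,2,5], [0,5,10], [1,2,5], [1,5,10], [3,4,6], [3,4,7], [3,6,9], [3,7,9], [4,6,8], [4,7,8], [6,8,9], [7,8,9]

giving chain groups C_0 ≅ Z^11, C_1 ≅ Z^21, C_2 ≅ Z^14.

∂_1: C_1 → C_0 sends each edge [p,q] (with p < q) to q − p.
The 11×21 boundary matrix has rank 9 and Smith normal form diag(1,1,1,1,1,1,1,1,1).

The boundary map ∂_2: C_2 → C_1 maps a triangle to the signed sum of its edges. For instance
  ∂[7,8,9] = [8,9] − [7,9] + [7,8],
  ∂[0,2,5] = [2,5] − [0,5] + [0,2].
The resulting 21×14 matrix has rank 12, and its Smith normal form has invariant factors (1,1,1,1,1,1,1,1,1,1,1,1).

From H_k ≅ ker(∂_k) / im(∂_{k+1}) we obtain:

  H_0: rank C_0 − rank ∂_1 = 11 − 9 = 2, and the invariant factors of ∂_1 are all 1, so H_0 ≅ Z^2.
  H_1: rank ker ∂_1 − rank ∂_2 = (21 − 9) − 12 = 0, and the invariant factors of ∂_2 are all 1, so H_1 ≅ 0.
  H_2: rank ker ∂_2 − rank ∂_3 = (14 − 12) − 0 = 2, and there is no ∂_3, so H_2 ≅ Z^2.

As a check, the Euler characteristic is 11 − 21 + 14 = 4, which agrees with 2 − 0 + 2 = 4.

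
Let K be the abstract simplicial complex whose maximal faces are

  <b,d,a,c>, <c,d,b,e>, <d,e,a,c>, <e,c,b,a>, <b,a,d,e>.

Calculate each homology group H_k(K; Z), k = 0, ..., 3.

H_0 = Z,  H_1 = 0,  H_2 = 0,  H_3 = Z.

We work with the vertex ordering a < b < c < d < e. The simplices of K, each written with vertices in increasing order, are:

  0-simplices (5): a, b, c, d, e
  1-simplices (10): ab, ac, ad, ae, bc, bd, be, cd, ce, de
  2-simplices (10): abc, abd, abe, acd, ace, ade, bcd, bce, bde, cde
  3-simplices (5): abcd, abce, abde, acde, bcde

Hence C_0 ≅ Z^5, C_1 ≅ Z^10, C_2 ≅ Z^10, C_3 ≅ Z^5.

The boundary map ∂_1: C_1 → C_0 maps an edge to its endpoints' difference, ∂[p,q] = q − p.
This gives a 5×10 integer matrix of rank 4; reducing to Smith normal form yields diagonal entries (1,1,1,1).

∂_2: C_2 → C_1 acts by ∂[p,q,r] = [q,r] − [p,r] + [p,q]. For instance
  ∂acd = cd − ad + ac,
  ∂abc = bc − ac + ab.
This gives a 10×10 integer matrix of rank 6; reducing to Smith normal form yields diagonal entries (1,1,1,1,1,1).

∂_3: C_3 → C_2 sends each 3-simplex σ to the alternating sum Σ_i (−1)^i (σ with its i-th vertex removed). For instance
  ∂abcd = bcd − acd + abd − abc,
  ∂abde = bde − ade + abe − abd.
As a 10×5 matrix over Z this has rank 4, with invariant factors (1,1,1,1).

From H_k ≅ ker(∂_k) / im(∂_{k+1}) we obtain:

  H_0: rank C_0 − rank ∂_1 = 5 − 4 = 1, and the invariant factors of ∂_1 are all 1, so H_0 ≅ Z.
  H_1: rank ker ∂_1 − rank ∂_2 = (10 − 4) − 6 = 0, and the invariant factors of ∂_2 are all 1, so H_1 ≅ 0.
  H_2: rank ker ∂_2 − rank ∂_3 = (10 − 6) − 4 = 0, and the invariant factors of ∂_3 are all 1, so H_2 ≅ 0.
  H_3: rank ker ∂_3 − rank ∂_4 = (5 − 4) − 0 = 1, and there is no ∂_4, so H_3 ≅ Z.

As a check, the Euler characteristic is 5 − 10 + 10 − 5 = 0, which agrees with 1 − 0 + 0 − 1 = 0.
(K is a triangulation of the 3-sphere S^3.)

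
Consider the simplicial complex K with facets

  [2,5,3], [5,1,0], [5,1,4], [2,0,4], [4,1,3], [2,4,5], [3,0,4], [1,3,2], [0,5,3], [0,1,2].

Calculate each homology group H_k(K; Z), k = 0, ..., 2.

H_0 ≅ Z,  H_1 ≅ Z/2,  H_2 = 0.

Order the vertices as 0 < 1 < 2 < 3 < 4 < 5. Listing each simplex with vertices in this order, K has dimension 2 with simplices:

  0-simplices (6): [0], [1], [2], [3], [4], [5]
  1-simplices (15): [0,1], [0,2], [0,3], [0,4], [0,5], [1,2], [1,3], [1,4], [1,5], [2,3], [2,4], [2,5], [3,4], [3,5], [4,5]
  2-simplices (10): [0,1,2], [0,1,5], [0,2,4], [0,3,4], [0,3,5], [1,2,3], [1,3,4], [1,4,5], [2,3,5], [2,4,5]

giving chain groups C_0 ≅ Z^6, C_1 ≅ Z^15, C_2 ≅ Z^10.

∂_1: C_1 → C_0 sends each edge [p,q] (with p < q) to q − p.
The resulting 6×15 matrix has rank 5, and its Smith normal form has invariant factors (1,1,1,1,1).

The boundary map ∂_2: C_2 → C_1 sends each 2-simplex [p,q,r] to [q,r] − [p,r] + [p,q]. For instance
  ∂[0,3,5] = [3,5] − [0,5] + [0,3],
  ∂[1,2,3] = [2,3] − [1,3] + [1,2].
This gives a 15×10 integer matrix of rank 10; reducing to Smith normal form yields diagonal entries (1,1,1,1,1,1,1,1,1,2).

Now H_k = ker ∂_k / im ∂_{k+1}, so:

  H_0: rank C_0 − rank ∂_1 = 6 − 5 = 1, and the invariant factors of ∂_1 are all 1, so H_0 = Z.
  H_1: rank ker ∂_1 − rank ∂_2 = (15 − 5) − 10 = 0, and ∂_2 has invariant factor 2 > 1, so H_1 = Z/2.
  H_2: rank ker ∂_2 − rank ∂_3 = (10 − 10) − 0 = 0, and there is no ∂_3, so H_2 = 0.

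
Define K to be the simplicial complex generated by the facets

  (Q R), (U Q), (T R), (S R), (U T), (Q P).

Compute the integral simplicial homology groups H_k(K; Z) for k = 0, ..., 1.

Take the total order P < Q < R < S < T < U on the vertex set. Then K (dimension 1) consists of the simplices:

  0-simplices (6): P, Q, R, S, T, U
  1-simplices (6): PQ, QR, QU, RS, RT, TU

giving chain groups C_0 ≅ Z^6, C_1 ≅ Z^6.

∂_1: C_1 → C_0 maps an edge to its endpoints' difference, ∂[p,q] = q − p. For instance
  ∂QR = R − Q.
The 6×6 boundary matrix has rank 5 and Smith normal form diag(1,1,1,1,1).

Now H_k = ker ∂_k / im ∂_{k+1}, so:

  H_0: rank C_0 − rank ∂_1 = 6 − 5 = 1, and the invariant factors of ∂_1 are all 1, so H_0 = Z.
  H_1: rank ker ∂_1 − rank ∂_2 = (6 − 5) − 0 = 1, and there is no ∂_2, so H_1 = Z.

As a check, the Euler characteristic is 6 − 6 = 0, which agrees with 1 − 1 = 0.

H_0 ≅ Z,  H_1 ≅ Z.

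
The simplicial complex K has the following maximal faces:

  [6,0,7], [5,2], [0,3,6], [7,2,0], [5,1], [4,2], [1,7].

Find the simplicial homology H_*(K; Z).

We work with the vertex ordering 0 < 1 < 2 < 3 < 4 < 5 < 6 < 7. The simplices of K, each written with vertices in increasing order, are:

  0-simplices (8): [0], [1], [2], [3], [4], [5], [6], [7]
  1-simplices (11): [0,2], [0,3], [0,6], [0,7], [1,5], [1,7], [2,4], [2,5], [2,7], [3,6], [6,7]
  2-simplices (3): [0,2,7], [0,3,6], [0,6,7]

Hence C_0 ≅ Z^8, C_1 ≅ Z^11, C_2 ≅ Z^3.

The boundary map ∂_1: C_1 → C_0 is given by ∂[p,q] = [q] − [p]. For instance
  ∂[0,3] = [3] − [0].
The resulting 8×11 matrix has rank 7, and its Smith normal form has invariant factors (1,1,1,1,1,1,1).

The boundary map ∂_2: C_2 → C_1 sends each 2-simplex [p,q,r] to [q,r] − [p,r] + [p,q]. For instance
  ∂[0,3,6] = [3,6] − [0,6] + [0,3],
  ∂[0,2,7] = [2,7] − [0,7] + [0,2].
The resulting 11×3 matrix has rank 3, and its Smith normal form has invariant factors (1,1,1).

Now H_k = ker ∂_k / im ∂_{k+1}, so:

  H_0: rank C_0 − rank ∂_1 = 8 − 7 = 1, and the invariant factors of ∂_1 are all 1, so H_0 = Z.
  H_1: rank ker ∂_1 − rank ∂_2 = (11 − 7) − 3 = 1, and the invariant factors of ∂_2 are all 1, so H_1 = Z.
  H_2: rank ker ∂_2 − rank ∂_3 = (3 − 3) − 0 = 0, and there is no ∂_3, so H_2 = 0.

H_0 = Z,  H_1 = Z,  H_2 = 0.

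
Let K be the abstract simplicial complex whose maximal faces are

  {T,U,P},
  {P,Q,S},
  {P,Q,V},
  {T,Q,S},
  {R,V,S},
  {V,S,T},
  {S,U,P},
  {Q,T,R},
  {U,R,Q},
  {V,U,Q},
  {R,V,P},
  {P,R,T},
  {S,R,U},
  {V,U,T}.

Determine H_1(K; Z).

H_1 ≅ Z^2.

Fix the vertex order P < Q < R < S < T < U < V and write every simplex with vertices in increasing order. Then dim K = 2 and the simplices of K are:

  0-simplices (7): P, Q, R, S, T, U, V
  1-simplices (21): PQ, PR, PS, PT, PU, PV, QR, QS, QT, QU, QV, RS, RT, RU, RV, ST, SU, SV, TU, TV, UV
  2-simplices (14): PQS, PQV, PRT, PRV, PSU, PTU, QRT, QRU, QST, QUV, RSU, RSV, STV, TUV

giving chain groups C_0 ≅ Z^7, C_1 ≅ Z^21, C_2 ≅ Z^14.

Boundary ∂_1: C_1 → C_0 sends each edge [p,q] (with p < q) to q − p.
The 7×21 boundary matrix has rank 6 and Smith normal form diag(1,1,1,1,1,1).

The boundary map ∂_2: C_2 → C_1 maps a triangle to the signed sum of its edges. For instance
  ∂PQV = QV − PV + PQ,
  ∂QUV = UV − QV + QU.
As a 21×14 matrix over Z this has rank 13, with invariant factors (1,1,1,1,1,1,1,1,1,1,1,1,1).

From H_k ≅ ker(∂_k) / im(∂_{k+1}) we obtain:

  H_1: rank ker ∂_1 − rank ∂_2 = (21 − 6) − 13 = 2, and the invariant factors of ∂_2 are all 1, so H_1 = Z^2.

(K is a triangulation of the torus T^2.)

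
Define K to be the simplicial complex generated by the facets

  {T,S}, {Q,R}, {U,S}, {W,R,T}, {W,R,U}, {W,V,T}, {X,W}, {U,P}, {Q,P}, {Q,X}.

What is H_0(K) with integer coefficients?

Take the total order P < Q < R < S < T < U < V < W < X on the vertex set. Then K (dimension 2) consists of the simplices:

  0-simplices (9): P, Q, R, S, T, U, V, W, X
  1-simplices (14): PQ, PU, QR, QX, RT, RU, RW, ST, SU, TV, TW, UW, VW, WX
  2-simplices (3): RTW, RUW, TVW

so the chain groups are C_0 ≅ Z^9, C_1 ≅ Z^14, C_2 ≅ Z^3.

Boundary ∂_1: C_1 → C_0 is given by ∂[p,q] = [q] − [p]. For instance
  ∂QX = X − Q.
The resulting 9×14 matrix has rank 8, and its Smith normal form has invariant factors (1,1,1,1,1,1,1,1).

The boundary map ∂_2: C_2 → C_1 maps a triangle to the signed sum of its edges. For instance
  ∂RTW = TW − RW + RT,
  ∂TVW = VW − TW + TV.
The resulting 14×3 matrix has rank 3, and its Smith normal form has invariant factors (1,1,1).

Computing H_k = (kernel of ∂_k) / (image of ∂_{k+1}):

  H_0: rank C_0 − rank ∂_1 = 9 − 8 = 1, and the invariant factors of ∂_1 are all 1, so H_0 ≅ Z.

H_0 ≅ Z.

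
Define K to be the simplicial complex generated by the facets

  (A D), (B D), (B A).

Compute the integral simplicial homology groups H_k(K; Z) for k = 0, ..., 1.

H_0 = Z,  H_1 = Z.

We work with the vertex ordering A < B < D. The simplices of K, each written with vertices in increasing order, are:

  0-simplices (3): A, B, D
  1-simplices (3): AB, AD, BD

so the chain groups are C_0 ≅ Z^3, C_1 ≅ Z^3.

The boundary map ∂_1: C_1 → C_0 maps an edge to its endpoints' difference, ∂[p,q] = q − p.
The 3×3 boundary matrix has rank 2 and Smith normal form diag(1,1).

Now H_k = ker ∂_k / im ∂_{k+1}, so:

  H_0: rank C_0 − rank ∂_1 = 3 − 2 = 1, and the invariant factors of ∂_1 are all 1, so H_0 ≅ Z.
  H_1: rank ker ∂_1 − rank ∂_2 = (3 − 2) − 0 = 1, and there is no ∂_2, so H_1 ≅ Z.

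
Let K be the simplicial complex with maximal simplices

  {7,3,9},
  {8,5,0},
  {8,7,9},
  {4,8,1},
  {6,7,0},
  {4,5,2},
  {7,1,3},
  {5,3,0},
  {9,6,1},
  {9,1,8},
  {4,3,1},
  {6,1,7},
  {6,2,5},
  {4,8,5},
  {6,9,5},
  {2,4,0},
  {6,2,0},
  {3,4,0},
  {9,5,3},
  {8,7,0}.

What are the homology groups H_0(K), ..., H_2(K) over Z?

H_0 = Z,  H_1 = Z ⊕ Z/2,  H_2 = 0.

Fix the vertex order 0 < 1 < 2 < 3 < 4 < 5 < 6 < 7 < 8 < 9 and write every simplex with vertices in increasing order. Then dim K = 2 and the simplices of K are:

  0-simplices (10): [0], [1], [2], [3], [4], [5], [6], [7], [8], [9]
  1-simplices (30): (30 of them)
  2-simplices (20): (20 of them)

so the chain groups are C_0 ≅ Z^10, C_1 ≅ Z^30, C_2 ≅ Z^20.

The boundary map ∂_1: C_1 → C_0 sends each edge [p,q] (with p < q) to q − p.
The resulting 10×30 matrix has rank 9, and its Smith normal form has invariant factors (1,1,1,1,1,1,1,1,1).

Boundary ∂_2: C_2 → C_1 maps a triangle to the signed sum of its edges. For instance
  ∂[1,6,9] = [6,9] − [1,9] + [1,6],
  ∂[1,3,4] = [3,4] − [1,4] + [1,3].
The resulting 30×20 matrix has rank 20, and its Smith normal form has invariant factors (1,1,1,1,1,1,1,1,1,1,1,1,1,1,1,1,1,1,1,2).

Reading off H_k = ker ∂_k / im ∂_{k+1}:

  H_0: rank C_0 − rank ∂_1 = 10 − 9 = 1, and the invariant factors of ∂_1 are all 1, so H_0 ≅ Z.
  H_1: rank ker ∂_1 − rank ∂_2 = (30 − 9) − 20 = 1, and ∂_2 has invariant factor 2 > 1, so H_1 ≅ Z ⊕ Z/2.
  H_2: rank ker ∂_2 − rank ∂_3 = (20 − 20) − 0 = 0, and there is no ∂_3, so H_2 ≅ 0.

(K is a triangulation of the Klein bottle.)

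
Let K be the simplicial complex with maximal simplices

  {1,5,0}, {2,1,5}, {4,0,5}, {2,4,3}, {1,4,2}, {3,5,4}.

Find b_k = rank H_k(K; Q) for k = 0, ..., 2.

b_0 = 1, b_1 = 1, b_2 = 0.

We work with the vertex ordering 0 < 1 < 2 < 3 < 4 < 5. The simplices of K, each written with vertices in increasing order, are:

  0-simplices (6): [0], [1], [2], [3], [4], [5]
  1-simplices (12): [0,1], [0,4], [0,5], [1,2], [1,4], [1,5], [2,3], [2,4], [2,5], [3,4], [3,5], [4,5]
  2-simplices (6): [0,1,5], [0,4,5], [1,2,4], [1,2,5], [2,3,4], [3,4,5]

so the chain groups are C_0 ≅ Z^6, C_1 ≅ Z^12, C_2 ≅ Z^6.

The boundary map ∂_1: C_1 → C_0 maps an edge to its endpoints' difference, ∂[p,q] = q − p. For instance
  ∂[0,5] = [5] − [0].
The 6×12 boundary matrix has rank 5 and Smith normal form diag(1,1,1,1,1).

∂_2: C_2 → C_1 sends each 2-simplex [p,q,r] to [q,r] − [p,r] + [p,q]. For instance
  ∂[0,1,5] = [1,5] − [0,5] + [0,1],
  ∂[2,3,4] = [3,4] − [2,4] + [2,3].
The 12×6 boundary matrix has rank 6 and Smith normal form diag(1,1,1,1,1,1).

Computing H_k = (kernel of ∂_k) / (image of ∂_{k+1}):

  H_0: rank C_0 − rank ∂_1 = 6 − 5 = 1, and the invariant factors of ∂_1 are all 1, so H_0 ≅ Z.
  H_1: rank ker ∂_1 − rank ∂_2 = (12 − 5) − 6 = 1, and the invariant factors of ∂_2 are all 1, so H_1 ≅ Z.
  H_2: rank ker ∂_2 − rank ∂_3 = (6 − 6) − 0 = 0, and there is no ∂_3, so H_2 ≅ 0.

Hence the Betti numbers are b_0 = 1, b_1 = 1, b_2 = 0.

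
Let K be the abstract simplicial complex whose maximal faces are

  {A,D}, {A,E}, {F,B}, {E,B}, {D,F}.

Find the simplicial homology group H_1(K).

H_1 = Z.

Order the vertices as A < B < D < E < F. Listing each simplex with vertices in this order, K has dimension 1 with simplices:

  0-simplices (5): A, B, D, E, F
  1-simplices (5): AD, AE, BE, BF, DF

Hence C_0 ≅ Z^5, C_1 ≅ Z^5.

Boundary ∂_1: C_1 → C_0 maps an edge to its endpoints' difference, ∂[p,q] = q − p. For instance
  ∂BE = E − B.
This gives a 5×5 integer matrix of rank 4; reducing to Smith normal form yields diagonal entries (1,1,1,1).

Computing H_k = (kernel of ∂_k) / (image of ∂_{k+1}):

  H_1: rank ker ∂_1 − rank ∂_2 = (5 − 4) − 0 = 1, and there is no ∂_2, so H_1 ≅ Z.

(K is a triangulation of the circle S^1.)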